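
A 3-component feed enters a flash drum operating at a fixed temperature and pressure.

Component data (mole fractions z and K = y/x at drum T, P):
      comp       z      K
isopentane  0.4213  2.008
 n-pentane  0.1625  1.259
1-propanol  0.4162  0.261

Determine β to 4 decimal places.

β = 0.2523

Newton–Raphson from β = 0.5:
  β = 0.5000: g = -0.16820, g' = -0.7696 → β = 0.2814
  β = 0.2814: g = -0.01829, g' = -0.6316 → β = 0.2525
  β = 0.2525: g = -0.00010, g' = -0.6251 → β = 0.2523
Converged at β = 0.2523.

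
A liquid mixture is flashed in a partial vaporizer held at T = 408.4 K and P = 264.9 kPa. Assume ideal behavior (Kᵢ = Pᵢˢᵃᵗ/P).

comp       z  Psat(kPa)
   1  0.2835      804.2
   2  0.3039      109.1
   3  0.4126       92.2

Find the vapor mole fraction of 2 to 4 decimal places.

Raoult's law: Kᵢ = Pᵢˢᵃᵗ/P = Pᵢˢᵃᵗ/264.9.
  K_1 = 804.2/264.9 = 3.035863, K_2 = 109.1/264.9 = 0.411854, K_3 = 92.2/264.9 = 0.348056
Newton iteration, V/F⁰ = 0.5:
  V/F = 0.5000: g = -0.36626, g' = -0.8855 → V/F = 0.0864
  V/F = 0.0864: g = 0.01749, g' = -1.1634 → V/F = 0.1014
  V/F = 0.1014: g = 0.00028, g' = -1.1272 → V/F = 0.1017
Converged at V/F = 0.1017.
Compositions from xᵢ = zᵢ/(1+V/F(Kᵢ−1)), yᵢ = Kᵢxᵢ:
  1: x = 0.2349, y = 0.7131
  2: x = 0.3232, y = 0.1331
  3: x = 0.4419, y = 0.1538

y_2 = 0.1331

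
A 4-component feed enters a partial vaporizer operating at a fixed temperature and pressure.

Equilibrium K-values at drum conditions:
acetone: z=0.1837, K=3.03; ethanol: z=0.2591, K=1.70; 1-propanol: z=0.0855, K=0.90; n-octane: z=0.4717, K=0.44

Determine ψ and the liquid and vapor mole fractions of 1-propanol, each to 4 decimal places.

Let ψ = V/F and solve Σ zᵢ(Kᵢ−1)/(1+ψ(Kᵢ−1)) = 0.
Feasibility: ΣzᵢKᵢ = 1.2816, Σzᵢ/Kᵢ = 1.3801 — both > 1, two phases present.
Newton iteration, ψ⁰ = 0.5:
  ψ = 0.5000: g = -0.05646, g' = -0.5424 → ψ = 0.3959
  ψ = 0.3959: g = 0.00046, g' = -0.5557 → ψ = 0.3967
Converged at ψ = 0.3967.
Compositions from xᵢ = zᵢ/(1+ψ(Kᵢ−1)), yᵢ = Kᵢxᵢ:
  acetone: x = 0.1018, y = 0.3083
  ethanol: x = 0.2028, y = 0.3447
  1-propanol: x = 0.0890, y = 0.0801
  n-octane: x = 0.6064, y = 0.2668

ψ = 0.3967, x_1-propanol = 0.0890, y_1-propanol = 0.0801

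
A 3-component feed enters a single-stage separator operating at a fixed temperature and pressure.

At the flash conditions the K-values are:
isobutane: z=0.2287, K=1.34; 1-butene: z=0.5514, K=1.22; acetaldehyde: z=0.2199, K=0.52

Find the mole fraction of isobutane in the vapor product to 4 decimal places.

y_isobutane = 0.2437

Newton–Raphson from ψ = 0.69:
  ψ = 0.6900: g = 0.01048, g' = -0.1507 → ψ = 0.7595
  ψ = 0.7595: g = -0.00037, g' = -0.1618 → ψ = 0.7572
Converged at ψ = 0.7572.
Compositions from xᵢ = zᵢ/(1+ψ(Kᵢ−1)), yᵢ = Kᵢxᵢ:
  isobutane: x = 0.1819, y = 0.2437
  1-butene: x = 0.4727, y = 0.5766
  acetaldehyde: x = 0.3455, y = 0.1796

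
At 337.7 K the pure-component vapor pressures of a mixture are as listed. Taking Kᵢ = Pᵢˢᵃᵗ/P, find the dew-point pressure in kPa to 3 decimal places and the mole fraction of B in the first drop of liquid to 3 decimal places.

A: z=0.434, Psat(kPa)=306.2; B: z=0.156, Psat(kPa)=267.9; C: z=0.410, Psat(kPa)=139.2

At the dew point ψ → 1, so Σzᵢ/Kᵢ = 1 with Kᵢ = Pᵢˢᵃᵗ/P ⇒ 1/P = Σzᵢ/Pᵢˢᵃᵗ.
1/P = 0.434/306.2 + 0.156/267.9 + 0.410/139.2 = 0.004945 ⇒ P = 202.221 kPa
xᵢ = zᵢP/Pᵢˢᵃᵗ ⇒ x_B = 0.156·202.221/267.9 = 0.118

Pdew = 202.221 kPa, x_B = 0.118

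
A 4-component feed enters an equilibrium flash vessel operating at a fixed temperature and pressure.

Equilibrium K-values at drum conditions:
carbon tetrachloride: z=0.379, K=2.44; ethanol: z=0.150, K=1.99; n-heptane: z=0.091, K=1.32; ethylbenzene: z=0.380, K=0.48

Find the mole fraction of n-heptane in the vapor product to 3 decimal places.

y_n-heptane = 0.095

Material balance + equilibrium reduce to Σ zᵢ(Kᵢ−1)/(1+ψ(Kᵢ−1)) = 0.
Feasibility: ΣzᵢKᵢ = 1.526, Σzᵢ/Kᵢ = 1.091 — both > 1, two phases present.
Newton–Raphson from ψ = 0.5:
  ψ = 0.500: g = 0.1747, g' = -0.526 → ψ = 0.832
  ψ = 0.832: g = 0.0044, g' = -0.532 → ψ = 0.840
Converged at ψ = 0.840.
Compositions from xᵢ = zᵢ/(1+ψ(Kᵢ−1)), yᵢ = Kᵢxᵢ:
  carbon tetrachloride: x = 0.171, y = 0.418
  ethanol: x = 0.082, y = 0.163
  n-heptane: x = 0.072, y = 0.095
  ethylbenzene: x = 0.675, y = 0.324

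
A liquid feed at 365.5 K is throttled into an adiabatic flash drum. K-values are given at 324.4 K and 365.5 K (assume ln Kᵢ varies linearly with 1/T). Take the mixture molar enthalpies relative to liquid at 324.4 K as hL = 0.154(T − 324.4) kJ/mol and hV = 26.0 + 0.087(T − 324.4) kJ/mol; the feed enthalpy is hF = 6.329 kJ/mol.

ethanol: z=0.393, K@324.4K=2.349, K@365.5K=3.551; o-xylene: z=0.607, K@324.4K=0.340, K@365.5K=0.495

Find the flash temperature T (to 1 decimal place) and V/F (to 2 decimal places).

T = 330.2 K, V/F = 0.21

Adiabatic flash: solve Rachford–Rice at each trial T, then check hF = ψ·hV(T) + (1−ψ)·hL(T).
  T = 324.4 K: K = (2.349, 0.340), RR gives ψ = 0.145, H_out = 3.783 kJ/mol
  T = 365.5 K: K = (3.551, 0.495), RR gives ψ = 0.540, H_out = 18.889 kJ/mol
  T = 344.9 K: K = (2.922, 0.415), RR gives ψ = 0.356, H_out = 11.916 kJ/mol
  T = 334.6 K: K = (2.627, 0.376), RR gives ψ = 0.257, H_out = 8.084 kJ/mol
  T = 329.5 K: K = (2.486, 0.358), RR gives ψ = 0.204, H_out = 6.016 kJ/mol
  T = 332.1 K: K = (2.558, 0.367), RR gives ψ = 0.232, H_out = 7.088 kJ/mol
  T = 330.8 K: K = (2.522, 0.363), RR gives ψ = 0.218, H_out = 6.557 kJ/mol
  T = 330.1 K: K = (2.503, 0.360), RR gives ψ = 0.210, H_out = 6.267 kJ/mol
Linear interpolation between T = 330.1 (H_out = 6.267) and T = 330.8 (H_out = 6.557) on hF = 6.329 gives T ≈ 330.2 K, at which ψ = 0.21.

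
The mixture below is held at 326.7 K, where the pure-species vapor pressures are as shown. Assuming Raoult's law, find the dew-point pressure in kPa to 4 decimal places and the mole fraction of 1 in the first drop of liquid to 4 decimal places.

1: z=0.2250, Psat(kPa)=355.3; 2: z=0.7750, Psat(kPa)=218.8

Pdew = 239.5029 kPa, x_1 = 0.1517

At the dew point ψ → 1, so Σzᵢ/Kᵢ = 1 with Kᵢ = Pᵢˢᵃᵗ/P ⇒ 1/P = Σzᵢ/Pᵢˢᵃᵗ.
1/P = 0.2250/355.3 + 0.7750/218.8 = 0.0041753 ⇒ P = 239.5029 kPa
xᵢ = zᵢP/Pᵢˢᵃᵗ ⇒ x_1 = 0.2250·239.5029/355.3 = 0.1517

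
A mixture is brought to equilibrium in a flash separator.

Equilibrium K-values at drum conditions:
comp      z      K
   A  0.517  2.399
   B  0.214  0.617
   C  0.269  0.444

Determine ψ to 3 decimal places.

ψ = 0.716

Newton iteration, ψ⁰ = 0.5:
  ψ = 0.500: g = 0.1171, g' = -0.558 → ψ = 0.710
  ψ = 0.710: g = 0.0033, g' = -0.541 → ψ = 0.716
Converged at ψ = 0.716.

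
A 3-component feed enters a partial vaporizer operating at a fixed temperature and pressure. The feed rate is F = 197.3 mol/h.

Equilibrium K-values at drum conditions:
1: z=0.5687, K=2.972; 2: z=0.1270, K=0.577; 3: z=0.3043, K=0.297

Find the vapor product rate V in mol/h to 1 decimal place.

V = 132.9 mol/h

Newton–Raphson from V/F = 0.5:
  V/F = 0.5000: g = 0.16669, g' = -0.9549 → V/F = 0.6746
  V/F = 0.6746: g = -0.00077, g' = -0.9958 → V/F = 0.6738
Converged at V/F = 0.6738.
Then V = V/F·F = 0.6738·197.3 = 132.9 mol/h and L = F − V = 64.4 mol/h.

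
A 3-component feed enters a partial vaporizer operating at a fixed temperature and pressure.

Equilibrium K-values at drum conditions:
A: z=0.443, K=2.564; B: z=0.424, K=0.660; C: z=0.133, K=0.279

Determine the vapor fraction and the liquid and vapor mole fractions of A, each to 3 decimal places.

ψ = 0.613, x_A = 0.226, y_A = 0.580

Let ψ = V/F and solve Σ zᵢ(Kᵢ−1)/(1+ψ(Kᵢ−1)) = 0.
g(0) = ΣzᵢKᵢ − 1 = 0.453 and g(1) = 1 − Σzᵢ/Kᵢ = -0.292, so a root lies in (0, 1).
Iterate (Newton) starting at ψ = 0.6:
  ψ = 0.600: g = 0.0073, g' = -0.581 → ψ = 0.613
Converged at ψ = 0.613.
Compositions from xᵢ = zᵢ/(1+ψ(Kᵢ−1)), yᵢ = Kᵢxᵢ:
  A: x = 0.226, y = 0.580
  B: x = 0.536, y = 0.353
  C: x = 0.238, y = 0.066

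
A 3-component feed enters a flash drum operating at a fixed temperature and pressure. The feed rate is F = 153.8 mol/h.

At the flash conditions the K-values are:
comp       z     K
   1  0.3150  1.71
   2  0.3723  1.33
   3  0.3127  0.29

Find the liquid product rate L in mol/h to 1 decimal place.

Material balance + equilibrium reduce to Σ zᵢ(Kᵢ−1)/(1+V/F(Kᵢ−1)) = 0.
g(0) = ΣzᵢKᵢ − 1 = 0.1245 and g(1) = 1 − Σzᵢ/Kᵢ = -0.5424, so a root lies in (0, 1).
Newton–Raphson from V/F = 0.51:
  V/F = 0.5100: g = -0.07869, g' = -0.5027 → V/F = 0.3535
  V/F = 0.3535: g = -0.00759, g' = -0.4149 → V/F = 0.3352
  V/F = 0.3352: g = -0.00006, g' = -0.4079 → V/F = 0.3350
Converged at V/F = 0.3350.
Then V = V/F·F = 0.3350·153.8 = 51.5 mol/h and L = F − V = 102.3 mol/h.

L = 102.3 mol/h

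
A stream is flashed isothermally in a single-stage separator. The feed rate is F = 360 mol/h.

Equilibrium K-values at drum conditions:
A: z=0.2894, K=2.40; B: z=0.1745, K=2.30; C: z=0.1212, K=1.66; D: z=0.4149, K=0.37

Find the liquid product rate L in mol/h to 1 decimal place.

Newton iteration, ψ⁰ = 0.5:
  ψ = 0.5000: g = 0.05437, g' = -0.6854 → ψ = 0.5793
  ψ = 0.5793: g = -0.00064, g' = -0.7049 → ψ = 0.5784
Converged at ψ = 0.5784.
Then V = ψ·F = 0.5784·360 = 208.2 mol/h and L = F − V = 151.8 mol/h.

L = 151.8 mol/h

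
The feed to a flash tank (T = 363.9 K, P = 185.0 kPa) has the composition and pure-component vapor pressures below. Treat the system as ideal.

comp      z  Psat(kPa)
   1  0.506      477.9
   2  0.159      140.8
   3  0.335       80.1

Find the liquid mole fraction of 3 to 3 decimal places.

x_3 = 0.573

Raoult's law: Kᵢ = Pᵢˢᵃᵗ/P = Pᵢˢᵃᵗ/185.0.
  K_1 = 477.9/185.0 = 2.58324, K_2 = 140.8/185.0 = 0.76108, K_3 = 80.1/185.0 = 0.43297
Rachford–Rice: g(ψ) = Σ zᵢ(Kᵢ−1)/(1+ψ(Kᵢ−1)) = 0.
Feasibility: ΣzᵢKᵢ = 1.573, Σzᵢ/Kᵢ = 1.179 — both > 1, two phases present.
Newton–Raphson from ψ = 0.53:
  ψ = 0.530: g = 0.1205, g' = -0.607 → ψ = 0.729
  ψ = 0.729: g = 0.0023, g' = -0.600 → ψ = 0.732
Converged at ψ = 0.732.
Compositions from xᵢ = zᵢ/(1+ψ(Kᵢ−1)), yᵢ = Kᵢxᵢ:
  1: x = 0.234, y = 0.605
  2: x = 0.193, y = 0.147
  3: x = 0.573, y = 0.248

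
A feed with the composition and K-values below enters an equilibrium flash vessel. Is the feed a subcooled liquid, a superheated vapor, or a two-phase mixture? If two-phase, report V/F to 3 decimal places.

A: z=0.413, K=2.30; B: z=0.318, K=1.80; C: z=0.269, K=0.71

superheated vapor

ΣzᵢKᵢ = 1.713; Σzᵢ/Kᵢ = 0.735.
Since Σzᵢ/Kᵢ < 1 the mixture is above its dew point — single vapor phase.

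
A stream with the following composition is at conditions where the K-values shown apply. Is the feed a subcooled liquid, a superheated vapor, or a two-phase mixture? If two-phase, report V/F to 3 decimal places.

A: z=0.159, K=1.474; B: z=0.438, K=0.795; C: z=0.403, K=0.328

ΣzᵢKᵢ = 0.715; Σzᵢ/Kᵢ = 1.887.
Since ΣzᵢKᵢ < 1 the mixture is below its bubble point — single liquid phase.

subcooled liquid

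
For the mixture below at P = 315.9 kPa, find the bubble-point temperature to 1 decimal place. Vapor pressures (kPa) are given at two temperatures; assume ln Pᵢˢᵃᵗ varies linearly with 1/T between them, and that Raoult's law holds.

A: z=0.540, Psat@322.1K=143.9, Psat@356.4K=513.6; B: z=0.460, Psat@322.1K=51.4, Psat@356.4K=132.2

T = 354.3 K

Bubble-point temperature: ΣzᵢPᵢˢᵃᵗ(T) = P. Interpolate ln Pᵢˢᵃᵗ = aᵢ + bᵢ/T.
  T = 322.1 K: ΣzᵢPᵢˢᵃᵗ = 101.35 kPa
  T = 356.4 K: ΣzᵢPᵢˢᵃᵗ = 338.16 kPa
  T = 339.2 K: ΣzᵢPᵢˢᵃᵗ = 190.10 kPa
  T = 347.8 K: ΣzᵢPᵢˢᵃᵗ = 255.24 kPa
  T = 352.1 K: ΣzᵢPᵢˢᵃᵗ = 294.26 kPa
  T = 354.2 K: ΣzᵢPᵢˢᵃᵗ = 315.06 kPa
Interpolating between 354.2 K and 356.4 K gives T ≈ 354.3 K.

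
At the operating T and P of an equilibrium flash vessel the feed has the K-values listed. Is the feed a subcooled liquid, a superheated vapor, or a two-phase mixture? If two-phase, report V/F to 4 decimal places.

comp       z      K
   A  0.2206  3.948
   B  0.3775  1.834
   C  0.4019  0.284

ΣzᵢKᵢ = 1.6774; Σzᵢ/Kᵢ = 1.6769.
Both exceed 1, so a two-phase solution exists.
Let ψ = V/F and solve Σ zᵢ(Kᵢ−1)/(1+ψ(Kᵢ−1)) = 0.
Newton iteration, ψ⁰ = 0.5:
  ψ = 0.5000: g = 0.03682, g' = -0.9439 → ψ = 0.5390
  ψ = 0.5390: g = -0.00023, g' = -0.9574 → ψ = 0.5388
Converged at ψ = 0.5388.

two-phase, V/F = 0.5388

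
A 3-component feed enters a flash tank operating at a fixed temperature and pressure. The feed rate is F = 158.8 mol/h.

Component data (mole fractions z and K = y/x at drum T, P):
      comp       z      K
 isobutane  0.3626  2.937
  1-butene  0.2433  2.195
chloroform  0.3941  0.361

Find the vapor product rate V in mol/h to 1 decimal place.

V = 111.3 mol/h

Material balance + equilibrium reduce to Σ zᵢ(Kᵢ−1)/(1+V/F(Kᵢ−1)) = 0.
g(0) = ΣzᵢKᵢ − 1 = 0.7413 and g(1) = 1 − Σzᵢ/Kᵢ = -0.3260, so a root lies in (0, 1).
Newton–Raphson from V/F = 0.68:
  V/F = 0.6800: g = 0.01817, g' = -0.8624 → V/F = 0.7011
  V/F = 0.7011: g = -0.00014, g' = -0.8756 → V/F = 0.7009
Converged at V/F = 0.7009.
Then V = V/F·F = 0.7009·158.8 = 111.3 mol/h and L = F − V = 47.5 mol/h.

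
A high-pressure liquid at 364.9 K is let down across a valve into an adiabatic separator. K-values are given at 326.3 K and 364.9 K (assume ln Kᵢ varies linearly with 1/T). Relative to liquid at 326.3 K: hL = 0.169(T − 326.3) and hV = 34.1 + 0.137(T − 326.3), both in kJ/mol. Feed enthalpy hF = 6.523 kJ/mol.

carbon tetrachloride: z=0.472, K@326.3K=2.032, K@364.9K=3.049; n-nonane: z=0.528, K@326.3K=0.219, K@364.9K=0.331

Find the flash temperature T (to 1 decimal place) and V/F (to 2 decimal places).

Adiabatic flash: solve Rachford–Rice at each trial T, then check hF = ψ·hV(T) + (1−ψ)·hL(T).
  T = 326.3 K: K = (2.032, 0.219), RR gives ψ = 0.093, H_out = 3.162 kJ/mol
  T = 364.9 K: K = (3.049, 0.331), RR gives ψ = 0.448, H_out = 21.242 kJ/mol
  T = 345.6 K: K = (2.517, 0.272), RR gives ψ = 0.301, H_out = 13.331 kJ/mol
  T = 336.0 K: K = (2.270, 0.245), RR gives ψ = 0.210, H_out = 8.719 kJ/mol
  T = 331.1 K: K = (2.148, 0.232), RR gives ψ = 0.155, H_out = 6.057 kJ/mol
  T = 333.6 K: K = (2.210, 0.239), RR gives ψ = 0.183, H_out = 7.447 kJ/mol
  T = 332.4 K: K = (2.180, 0.235), RR gives ψ = 0.170, H_out = 6.789 kJ/mol
Linear interpolation between T = 331.1 (H_out = 6.057) and T = 332.4 (H_out = 6.789) on hF = 6.523 gives T ≈ 331.9 K, at which ψ = 0.16.

T = 331.9 K, V/F = 0.16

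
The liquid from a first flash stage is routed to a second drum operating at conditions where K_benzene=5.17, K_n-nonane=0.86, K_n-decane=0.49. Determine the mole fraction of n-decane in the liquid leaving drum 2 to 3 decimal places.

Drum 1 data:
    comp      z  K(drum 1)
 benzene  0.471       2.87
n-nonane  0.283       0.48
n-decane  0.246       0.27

Drum 1:
Material balance + equilibrium reduce to Σ zᵢ(Kᵢ−1)/(1+ψ₁(Kᵢ−1)) = 0.
g(0) = ΣzᵢKᵢ − 1 = 0.554 and g(1) = 1 − Σzᵢ/Kᵢ = -0.665, so a root lies in (0, 1).
Newton–Raphson from ψ₁ = 0.5:
  ψ₁ = 0.500: g = -0.0265, g' = -0.905 → ψ₁ = 0.471
Converged at ψ₁ = 0.471.
Drum-1 compositions:
  benzene: x = 0.251, y = 0.719
  n-nonane: x = 0.375, y = 0.180
  n-decane: x = 0.375, y = 0.101
Drum-2 feed = drum-1 liquid: z₂ = (0.2505, 0.3747, 0.3748).
Drum 2:
Rachford–Rice: g(ψ₂) = Σ zᵢ(Kᵢ−1)/(1+ψ₂(Kᵢ−1)) = 0.
Feasibility: ΣzᵢKᵢ = 1.801, Σzᵢ/Kᵢ = 1.249 — both > 1, two phases present.
Newton iteration, ψ₂⁰ = 0.7:
  ψ₂ = 0.700: g = -0.0889, g' = -0.528 → ψ₂ = 0.532
  ψ₂ = 0.532: g = 0.0057, g' = -0.613 → ψ₂ = 0.541
Converged at ψ₂ = 0.541.
  benzene: x = 0.077, y = 0.398
  n-nonane: x = 0.405, y = 0.349
  n-decane: x = 0.518, y = 0.254

x_n-decane (drum 2) = 0.518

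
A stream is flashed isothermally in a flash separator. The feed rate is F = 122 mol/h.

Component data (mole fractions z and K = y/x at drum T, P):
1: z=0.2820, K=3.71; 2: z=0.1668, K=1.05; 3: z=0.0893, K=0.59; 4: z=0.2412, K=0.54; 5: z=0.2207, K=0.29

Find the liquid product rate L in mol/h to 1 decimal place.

Let ψ = V/F and solve Σ zᵢ(Kᵢ−1)/(1+ψ(Kᵢ−1)) = 0.
Feasibility: ΣzᵢKᵢ = 1.4683, Σzᵢ/Kᵢ = 1.5939 — both > 1, two phases present.
Newton–Raphson from ψ = 0.5:
  ψ = 0.5000: g = -0.10044, g' = -0.7511 → ψ = 0.3663
  ψ = 0.3663: g = 0.00344, g' = -0.8198 → ψ = 0.3705
Converged at ψ = 0.3705.
Then V = ψ·F = 0.3705·122 = 45.2 mol/h and L = F − V = 76.8 mol/h.

L = 76.8 mol/h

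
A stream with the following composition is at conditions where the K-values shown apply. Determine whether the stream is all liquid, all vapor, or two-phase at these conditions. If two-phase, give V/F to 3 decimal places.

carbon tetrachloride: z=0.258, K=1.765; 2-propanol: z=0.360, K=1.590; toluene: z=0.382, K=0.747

all vapor

ΣzᵢKᵢ = 1.313; Σzᵢ/Kᵢ = 0.884.
Since Σzᵢ/Kᵢ < 1 the mixture is above its dew point — single vapor phase.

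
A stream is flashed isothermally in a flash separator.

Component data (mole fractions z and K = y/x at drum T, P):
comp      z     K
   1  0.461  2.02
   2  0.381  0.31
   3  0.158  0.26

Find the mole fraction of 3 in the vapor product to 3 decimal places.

y_3 = 0.045

Let ψ = V/F and solve Σ zᵢ(Kᵢ−1)/(1+ψ(Kᵢ−1)) = 0.
Feasibility: ΣzᵢKᵢ = 1.090, Σzᵢ/Kᵢ = 2.065 — both > 1, two phases present.
Newton–Raphson from ψ = 0.5:
  ψ = 0.500: g = -0.2755, g' = -0.851 → ψ = 0.176
  ψ = 0.176: g = -0.0352, g' = -0.694 → ψ = 0.126
Converged at ψ = 0.126.
Compositions from xᵢ = zᵢ/(1+ψ(Kᵢ−1)), yᵢ = Kᵢxᵢ:
  1: x = 0.409, y = 0.825
  2: x = 0.417, y = 0.129
  3: x = 0.174, y = 0.045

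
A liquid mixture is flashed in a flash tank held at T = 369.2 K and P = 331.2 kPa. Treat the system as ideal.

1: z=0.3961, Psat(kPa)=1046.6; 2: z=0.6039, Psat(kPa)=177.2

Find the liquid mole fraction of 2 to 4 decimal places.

Raoult's law: Kᵢ = Pᵢˢᵃᵗ/P = Pᵢˢᵃᵗ/331.2.
  K_1 = 1046.6/331.2 = 3.160024, K_2 = 177.2/331.2 = 0.535024
Binary case is linear: z₁(K₁−1)(1+β(K₂−1)) + z₂(K₂−1)(1+β(K₁−1)) = 0
⇒ β = [z₁(K₁−1)+z₂(K₂−1)] / [−(K₁−1)(K₂−1)] = 0.57479/1.00436 = 0.5723
Compositions from xᵢ = zᵢ/(1+β(Kᵢ−1)), yᵢ = Kᵢxᵢ:
  1: x = 0.1771, y = 0.5597
  2: x = 0.8229, y = 0.4403

x_2 = 0.8229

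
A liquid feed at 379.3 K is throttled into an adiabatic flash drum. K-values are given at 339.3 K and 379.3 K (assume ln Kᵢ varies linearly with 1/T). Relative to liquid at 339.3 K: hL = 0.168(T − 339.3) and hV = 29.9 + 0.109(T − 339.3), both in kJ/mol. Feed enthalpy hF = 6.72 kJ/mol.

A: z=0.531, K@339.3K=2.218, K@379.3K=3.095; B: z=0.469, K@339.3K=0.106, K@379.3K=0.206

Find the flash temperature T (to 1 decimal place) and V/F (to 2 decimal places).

Adiabatic flash: solve Rachford–Rice at each trial T, then check hF = ψ·hV(T) + (1−ψ)·hL(T).
  T = 339.3 K: K = (2.218, 0.106), RR gives ψ = 0.209, H_out = 6.246 kJ/mol
  T = 379.3 K: K = (3.095, 0.206), RR gives ψ = 0.445, H_out = 18.973 kJ/mol
  T = 359.3 K: K = (2.644, 0.151), RR gives ψ = 0.340, H_out = 13.122 kJ/mol
  T = 349.3 K: K = (2.428, 0.127), RR gives ψ = 0.280, H_out = 9.880 kJ/mol
  T = 344.3 K: K = (2.322, 0.116), RR gives ψ = 0.246, H_out = 8.124 kJ/mol
  T = 341.8 K: K = (2.270, 0.111), RR gives ψ = 0.228, H_out = 7.203 kJ/mol
  T = 340.6 K: K = (2.245, 0.109), RR gives ψ = 0.219, H_out = 6.748 kJ/mol
Linear interpolation between T = 339.3 (H_out = 6.246) and T = 340.6 (H_out = 6.748) on hF = 6.72 gives T ≈ 340.5 K, at which ψ = 0.22.

T = 340.5 K, V/F = 0.22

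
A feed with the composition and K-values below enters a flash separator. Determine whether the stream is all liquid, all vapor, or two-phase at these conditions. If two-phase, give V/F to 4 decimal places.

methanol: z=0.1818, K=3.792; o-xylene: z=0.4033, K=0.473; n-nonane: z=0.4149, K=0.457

ΣzᵢKᵢ = 1.0698; Σzᵢ/Kᵢ = 1.8085.
Both exceed 1, so a two-phase solution exists.
Material balance + equilibrium reduce to Σ zᵢ(Kᵢ−1)/(1+ψ(Kᵢ−1)) = 0.
Newton–Raphson from ψ = 0.5:
  ψ = 0.5000: g = -0.38599, g' = -0.6839 → ψ = 0.0000
  ψ = 0.0000: g = 0.06975, g' = -1.6515 → ψ = 0.0422
  ψ = 0.0422: g = 0.00608, g' = -1.3793 → ψ = 0.0466
  ψ = 0.0466: g = 0.00005, g' = -1.3559 → ψ = 0.0467
Converged at ψ = 0.0467.

two-phase, V/F = 0.0467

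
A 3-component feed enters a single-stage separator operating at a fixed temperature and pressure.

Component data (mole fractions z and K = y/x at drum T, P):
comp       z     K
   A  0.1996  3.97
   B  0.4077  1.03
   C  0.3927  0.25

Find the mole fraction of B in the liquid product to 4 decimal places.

x_B = 0.4048

Material balance + equilibrium reduce to Σ zᵢ(Kᵢ−1)/(1+ψ(Kᵢ−1)) = 0.
Check two-phase: ΣzᵢKᵢ = 1.3105 > 1 and Σzᵢ/Kᵢ = 2.0169 > 1, so g(0) = 0.3105 > 0 and g(1) = -1.0169 < 0.
Newton–Raphson from ψ = 0.5:
  ψ = 0.5000: g = -0.22063, g' = -0.8510 → ψ = 0.2407
  ψ = 0.2407: g = -0.00160, g' = -0.9280 → ψ = 0.2390
Converged at ψ = 0.2390.
Compositions from xᵢ = zᵢ/(1+ψ(Kᵢ−1)), yᵢ = Kᵢxᵢ:
  A: x = 0.1167, y = 0.4634
  B: x = 0.4048, y = 0.4169
  C: x = 0.4785, y = 0.1196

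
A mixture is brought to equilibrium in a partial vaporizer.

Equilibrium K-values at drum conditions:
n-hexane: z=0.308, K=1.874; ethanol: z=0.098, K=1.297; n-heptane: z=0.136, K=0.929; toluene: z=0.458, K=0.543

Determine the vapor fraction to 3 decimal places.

ψ = 0.257

Material balance + equilibrium reduce to Σ zᵢ(Kᵢ−1)/(1+ψ(Kᵢ−1)) = 0.
g(0) = ΣzᵢKᵢ − 1 = 0.079 and g(1) = 1 − Σzᵢ/Kᵢ = -0.230, so a root lies in (0, 1).
Iterate (Newton) starting at ψ = 0.44:
  ψ = 0.440: g = -0.0518, g' = -0.280 → ψ = 0.255
  ψ = 0.255: g = 0.0004, g' = -0.288 → ψ = 0.257
Converged at ψ = 0.257.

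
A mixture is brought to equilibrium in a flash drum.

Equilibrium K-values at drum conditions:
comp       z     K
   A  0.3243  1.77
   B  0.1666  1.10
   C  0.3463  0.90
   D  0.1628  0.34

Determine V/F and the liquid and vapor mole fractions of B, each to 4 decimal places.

Material balance + equilibrium reduce to Σ zᵢ(Kᵢ−1)/(1+V/F(Kᵢ−1)) = 0.
Feasibility: ΣzᵢKᵢ = 1.1243, Σzᵢ/Kᵢ = 1.1983 — both > 1, two phases present.
Newton–Raphson from V/F = 0.45:
  V/F = 0.4500: g = 0.01229, g' = -0.2549 → V/F = 0.4982
  V/F = 0.4982: g = -0.00019, g' = -0.2632 → V/F = 0.4975
Converged at V/F = 0.4975.
Compositions from xᵢ = zᵢ/(1+V/F(Kᵢ−1)), yᵢ = Kᵢxᵢ:
  A: x = 0.2345, y = 0.4150
  B: x = 0.1587, y = 0.1746
  C: x = 0.3644, y = 0.3280
  D: x = 0.2424, y = 0.0824

V/F = 0.4975, x_B = 0.1587, y_B = 0.1746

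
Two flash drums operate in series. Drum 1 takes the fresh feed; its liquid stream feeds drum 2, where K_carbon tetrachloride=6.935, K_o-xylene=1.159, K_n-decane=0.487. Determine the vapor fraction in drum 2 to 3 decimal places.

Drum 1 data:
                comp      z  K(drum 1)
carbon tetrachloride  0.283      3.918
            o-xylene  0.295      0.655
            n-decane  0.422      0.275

V/F (drum 2) = 0.411

Drum 1:
Let ψ₁ = V/F and solve Σ zᵢ(Kᵢ−1)/(1+ψ₁(Kᵢ−1)) = 0.
g(0) = ΣzᵢKᵢ − 1 = 0.418 and g(1) = 1 − Σzᵢ/Kᵢ = -1.057, so a root lies in (0, 1).
Newton–Raphson from ψ₁ = 0.5:
  ψ₁ = 0.500: g = -0.2671, g' = -0.996 → ψ₁ = 0.232
  ψ₁ = 0.232: g = 0.0143, g' = -1.220 → ψ₁ = 0.243
  ψ₁ = 0.243: g = 0.0002, g' = -1.193 → ψ₁ = 0.244
Converged at ψ₁ = 0.244.
Drum-1 compositions:
  carbon tetrachloride: x = 0.165, y = 0.648
  o-xylene: x = 0.322, y = 0.211
  n-decane: x = 0.513, y = 0.141
Drum-2 feed = drum-1 liquid: z₂ = (0.1654, 0.3221, 0.5125).
Drum 2:
Let ψ₂ = V/F and solve Σ zᵢ(Kᵢ−1)/(1+ψ₂(Kᵢ−1)) = 0.
Check two-phase: ΣzᵢKᵢ = 1.770 > 1 and Σzᵢ/Kᵢ = 1.354 > 1, so g(0) = 0.770 > 0 and g(1) = -0.354 < 0.
Newton iteration, ψ₂⁰ = 0.56:
  ψ₂ = 0.560: g = -0.0948, g' = -0.584 → ψ₂ = 0.398
  ψ₂ = 0.398: g = 0.0100, g' = -0.736 → ψ₂ = 0.411
Converged at ψ₂ = 0.411.
  carbon tetrachloride: x = 0.048, y = 0.333
  o-xylene: x = 0.302, y = 0.350
  n-decane: x = 0.650, y = 0.316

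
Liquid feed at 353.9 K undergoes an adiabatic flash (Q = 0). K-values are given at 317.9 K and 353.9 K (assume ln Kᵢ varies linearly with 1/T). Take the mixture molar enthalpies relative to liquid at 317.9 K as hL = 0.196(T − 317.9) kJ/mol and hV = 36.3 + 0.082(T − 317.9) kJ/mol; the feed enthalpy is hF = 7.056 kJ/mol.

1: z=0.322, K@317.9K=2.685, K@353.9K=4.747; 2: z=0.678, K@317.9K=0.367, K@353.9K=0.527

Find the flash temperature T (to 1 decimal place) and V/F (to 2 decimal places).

Adiabatic flash: solve Rachford–Rice at each trial T, then check hF = ψ·hV(T) + (1−ψ)·hL(T).
  T = 317.9 K: K = (2.685, 0.367), RR gives ψ = 0.106, H_out = 3.859 kJ/mol
  T = 353.9 K: K = (4.747, 0.527), RR gives ψ = 0.500, H_out = 23.148 kJ/mol
  T = 335.9 K: K = (3.625, 0.444), RR gives ψ = 0.321, H_out = 14.519 kJ/mol
  T = 326.9 K: K = (3.133, 0.405), RR gives ψ = 0.223, H_out = 9.632 kJ/mol
  T = 322.4 K: K = (2.903, 0.386), RR gives ψ = 0.168, H_out = 6.892 kJ/mol
  T = 324.6 K: K = (3.014, 0.395), RR gives ψ = 0.196, H_out = 8.263 kJ/mol
Linear interpolation between T = 322.4 (H_out = 6.892) and T = 324.6 (H_out = 8.263) on hF = 7.056 gives T ≈ 322.7 K, at which ψ = 0.17.

T = 322.7 K, V/F = 0.17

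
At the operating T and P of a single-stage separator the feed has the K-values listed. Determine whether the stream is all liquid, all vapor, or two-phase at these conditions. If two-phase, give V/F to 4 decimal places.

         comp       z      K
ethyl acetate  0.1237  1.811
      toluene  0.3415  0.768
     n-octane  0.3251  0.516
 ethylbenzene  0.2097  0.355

ΣzᵢKᵢ = 0.7285; Σzᵢ/Kᵢ = 1.7337.
Since ΣzᵢKᵢ < 1 the mixture is below its bubble point — single liquid phase.

all liquid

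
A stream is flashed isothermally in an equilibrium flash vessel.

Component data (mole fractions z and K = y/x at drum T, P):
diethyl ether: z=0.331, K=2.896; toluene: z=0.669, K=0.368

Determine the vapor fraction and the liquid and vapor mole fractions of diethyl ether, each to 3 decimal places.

ψ = 0.171, x_diethyl ether = 0.250, y_diethyl ether = 0.724

Let ψ = V/F and solve Σ zᵢ(Kᵢ−1)/(1+ψ(Kᵢ−1)) = 0.
Feasibility: ΣzᵢKᵢ = 1.205, Σzᵢ/Kᵢ = 1.932 — both > 1, two phases present.
Binary case is linear: z₁(K₁−1)(1+ψ(K₂−1)) + z₂(K₂−1)(1+ψ(K₁−1)) = 0
⇒ ψ = [z₁(K₁−1)+z₂(K₂−1)] / [−(K₁−1)(K₂−1)] = 0.2048/1.1983 = 0.171
Compositions from xᵢ = zᵢ/(1+ψ(Kᵢ−1)), yᵢ = Kᵢxᵢ:
  diethyl ether: x = 0.250, y = 0.724
  toluene: x = 0.750, y = 0.276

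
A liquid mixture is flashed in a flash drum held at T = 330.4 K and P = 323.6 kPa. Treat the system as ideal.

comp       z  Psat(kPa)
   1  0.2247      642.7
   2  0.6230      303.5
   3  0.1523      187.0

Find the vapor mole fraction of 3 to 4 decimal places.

y_3 = 0.1246

Raoult's law: Kᵢ = Pᵢˢᵃᵗ/P = Pᵢˢᵃᵗ/323.6.
  K_1 = 642.7/323.6 = 1.986094, K_2 = 303.5/323.6 = 0.937886, K_3 = 187.0/323.6 = 0.577874
Newton iteration, ψ⁰ = 0.37:
  ψ = 0.3700: g = 0.04655, g' = -0.1579 → ψ = 0.6647
  ψ = 0.6647: g = 0.00411, g' = -0.1348 → ψ = 0.6953
  ψ = 0.6953: g = 0.00001, g' = -0.1339 → ψ = 0.6954
Converged at ψ = 0.6954.
Compositions from xᵢ = zᵢ/(1+ψ(Kᵢ−1)), yᵢ = Kᵢxᵢ:
  1: x = 0.1333, y = 0.2647
  2: x = 0.6511, y = 0.6107
  3: x = 0.2156, y = 0.1246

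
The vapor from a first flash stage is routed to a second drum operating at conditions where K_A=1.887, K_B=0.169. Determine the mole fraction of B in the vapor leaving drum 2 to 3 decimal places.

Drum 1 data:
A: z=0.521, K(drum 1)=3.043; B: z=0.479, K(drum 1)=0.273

y_B (drum 2) = 0.087

Drum 1:
Rachford–Rice: g(ψ₁) = Σ zᵢ(Kᵢ−1)/(1+ψ₁(Kᵢ−1)) = 0.
Check two-phase: ΣzᵢKᵢ = 1.716 > 1 and Σzᵢ/Kᵢ = 1.926 > 1, so g(0) = 0.716 > 0 and g(1) = -0.926 < 0.
Iterate (Newton) starting at ψ₁ = 0.5:
  ψ₁ = 0.500: g = -0.0206, g' = -1.157 → ψ₁ = 0.482
Converged at ψ₁ = 0.482.
Drum-1 compositions:
  A: x = 0.262, y = 0.799
  B: x = 0.738, y = 0.201
Drum-2 feed = drum-1 vapor: z₂ = (0.7987, 0.2013).
Drum 2:
Material balance + equilibrium reduce to Σ zᵢ(Kᵢ−1)/(1+ψ₂(Kᵢ−1)) = 0.
Check two-phase: ΣzᵢKᵢ = 1.541 > 1 and Σzᵢ/Kᵢ = 1.615 > 1, so g(0) = 0.541 > 0 and g(1) = -0.615 < 0.
Binary case is linear: z₁(K₁−1)(1+ψ₂(K₂−1)) + z₂(K₂−1)(1+ψ₂(K₁−1)) = 0
⇒ ψ₂ = [z₁(K₁−1)+z₂(K₂−1)] / [−(K₁−1)(K₂−1)] = 0.5411/0.7371 = 0.734
  A: x = 0.484, y = 0.913
  B: x = 0.516, y = 0.087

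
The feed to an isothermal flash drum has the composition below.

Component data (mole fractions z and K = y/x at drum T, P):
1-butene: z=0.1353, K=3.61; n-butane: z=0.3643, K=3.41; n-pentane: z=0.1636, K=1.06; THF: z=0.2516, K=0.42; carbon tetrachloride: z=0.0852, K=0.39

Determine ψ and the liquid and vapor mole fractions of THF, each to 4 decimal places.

ψ = 0.8643, x_THF = 0.5045, y_THF = 0.2119

Let ψ = V/F and solve Σ zᵢ(Kᵢ−1)/(1+ψ(Kᵢ−1)) = 0.
g(0) = ΣzᵢKᵢ − 1 = 1.0430 and g(1) = 1 − Σzᵢ/Kᵢ = -0.1162, so a root lies in (0, 1).
Iterate (Newton) starting at ψ = 0.58:
  ψ = 0.5800: g = 0.21579, g' = -0.7825 → ψ = 0.8558
  ψ = 0.8558: g = 0.00678, g' = -0.7867 → ψ = 0.8644
  ψ = 0.8644: g = -0.00002, g' = -0.7923 → ψ = 0.8643
Converged at ψ = 0.8643.
Compositions from xᵢ = zᵢ/(1+ψ(Kᵢ−1)), yᵢ = Kᵢxᵢ:
  1-butene: x = 0.0416, y = 0.1500
  n-butane: x = 0.1182, y = 0.4029
  n-pentane: x = 0.1555, y = 0.1649
  THF: x = 0.5045, y = 0.2119
  carbon tetrachloride: x = 0.1802, y = 0.0703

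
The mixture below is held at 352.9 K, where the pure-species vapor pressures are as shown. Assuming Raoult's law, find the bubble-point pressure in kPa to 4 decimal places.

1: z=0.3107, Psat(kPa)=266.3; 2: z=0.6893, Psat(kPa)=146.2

At the bubble point ψ → 0, so ΣzᵢKᵢ = 1 with Kᵢ = Pᵢˢᵃᵗ/P ⇒ P = ΣzᵢPᵢˢᵃᵗ.
P = 0.3107·266.3 + 0.6893·146.2 = 183.5151 kPa

Pbub = 183.5151 kPa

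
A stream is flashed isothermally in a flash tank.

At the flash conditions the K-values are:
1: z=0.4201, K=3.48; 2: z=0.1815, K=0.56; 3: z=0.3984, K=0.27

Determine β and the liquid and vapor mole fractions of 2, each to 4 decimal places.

Rachford–Rice: g(β) = Σ zᵢ(Kᵢ−1)/(1+β(Kᵢ−1)) = 0.
Check two-phase: ΣzᵢKᵢ = 1.6712 > 1 and Σzᵢ/Kᵢ = 1.9204 > 1, so g(0) = 0.6712 > 0 and g(1) = -0.9204 < 0.
Newton iteration, β⁰ = 0.5:
  β = 0.5000: g = -0.09528, g' = -1.0992 → β = 0.4133
  β = 0.4133: g = 0.00037, g' = -1.1180 → β = 0.4137
Converged at β = 0.4137.
Compositions from xᵢ = zᵢ/(1+β(Kᵢ−1)), yᵢ = Kᵢxᵢ:
  1: x = 0.2074, y = 0.7216
  2: x = 0.2219, y = 0.1243
  3: x = 0.5707, y = 0.1541

β = 0.4137, x_2 = 0.2219, y_2 = 0.1243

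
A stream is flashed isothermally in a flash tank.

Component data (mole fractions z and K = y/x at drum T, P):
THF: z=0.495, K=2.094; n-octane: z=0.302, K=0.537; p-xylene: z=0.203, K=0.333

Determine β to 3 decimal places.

Rachford–Rice: g(β) = Σ zᵢ(Kᵢ−1)/(1+β(Kᵢ−1)) = 0.
Feasibility: ΣzᵢKᵢ = 1.266, Σzᵢ/Kᵢ = 1.408 — both > 1, two phases present.
Newton iteration, β⁰ = 0.5:
  β = 0.500: g = -0.0350, g' = -0.560 → β = 0.437
Converged at β = 0.437.

β = 0.437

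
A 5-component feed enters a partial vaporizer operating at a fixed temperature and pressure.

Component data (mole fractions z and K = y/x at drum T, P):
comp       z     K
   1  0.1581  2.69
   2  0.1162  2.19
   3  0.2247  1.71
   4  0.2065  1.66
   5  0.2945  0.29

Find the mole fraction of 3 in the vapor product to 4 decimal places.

Material balance + equilibrium reduce to Σ zᵢ(Kᵢ−1)/(1+β(Kᵢ−1)) = 0.
Feasibility: ΣzᵢKᵢ = 1.4922, Σzᵢ/Kᵢ = 1.3832 — both > 1, two phases present.
Iterate (Newton) starting at β = 0.46:
  β = 0.4600: g = 0.15399, g' = -0.6563 → β = 0.6946
  β = 0.6946: g = -0.01366, g' = -0.8159 → β = 0.6779
  β = 0.6779: g = -0.00018, g' = -0.7948 → β = 0.6777
Converged at β = 0.6777.
Compositions from xᵢ = zᵢ/(1+β(Kᵢ−1)), yᵢ = Kᵢxᵢ:
  1: x = 0.0737, y = 0.1982
  2: x = 0.0643, y = 0.1409
  3: x = 0.1517, y = 0.2594
  4: x = 0.1427, y = 0.2369
  5: x = 0.5676, y = 0.1646

y_3 = 0.2594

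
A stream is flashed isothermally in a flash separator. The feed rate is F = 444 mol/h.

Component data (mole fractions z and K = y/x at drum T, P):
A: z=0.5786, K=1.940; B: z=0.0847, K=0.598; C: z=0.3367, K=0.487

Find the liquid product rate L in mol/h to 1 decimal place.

L = 121.7 mol/h

Iterate (Newton) starting at V/F = 0.5:
  V/F = 0.5000: g = 0.09506, g' = -0.4183 → V/F = 0.7272
  V/F = 0.7272: g = -0.00058, g' = -0.4331 → V/F = 0.7259
Converged at V/F = 0.7259.
Then V = V/F·F = 0.7259·444 = 322.3 mol/h and L = F − V = 121.7 mol/h.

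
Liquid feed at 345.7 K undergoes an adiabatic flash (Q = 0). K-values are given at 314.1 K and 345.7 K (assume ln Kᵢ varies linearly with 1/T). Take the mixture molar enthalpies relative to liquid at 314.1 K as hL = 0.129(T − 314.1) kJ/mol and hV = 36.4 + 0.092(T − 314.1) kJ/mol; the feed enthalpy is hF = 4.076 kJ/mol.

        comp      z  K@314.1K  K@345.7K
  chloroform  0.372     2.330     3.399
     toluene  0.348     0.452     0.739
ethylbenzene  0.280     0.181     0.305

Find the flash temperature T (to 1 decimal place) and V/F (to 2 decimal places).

Adiabatic flash: solve Rachford–Rice at each trial T, then check hF = ψ·hV(T) + (1−ψ)·hL(T).
  T = 314.1 K: K = (2.330, 0.452, 0.181), RR gives ψ = 0.083, H_out = 3.010 kJ/mol
  T = 345.7 K: K = (3.399, 0.739, 0.305), RR gives ψ = 0.504, H_out = 21.827 kJ/mol
  T = 329.9 K: K = (2.840, 0.585, 0.238), RR gives ψ = 0.299, H_out = 12.755 kJ/mol
  T = 322.0 K: K = (2.579, 0.516, 0.208), RR gives ψ = 0.196, H_out = 8.090 kJ/mol
  T = 318.1 K: K = (2.454, 0.484, 0.194), RR gives ψ = 0.142, H_out = 5.655 kJ/mol
  T = 316.1 K: K = (2.392, 0.468, 0.188), RR gives ψ = 0.113, H_out = 4.354 kJ/mol
Linear interpolation between T = 314.1 (H_out = 3.010) and T = 316.1 (H_out = 4.354) on hF = 4.076 gives T ≈ 315.7 K, at which ψ = 0.11.

T = 315.7 K, V/F = 0.11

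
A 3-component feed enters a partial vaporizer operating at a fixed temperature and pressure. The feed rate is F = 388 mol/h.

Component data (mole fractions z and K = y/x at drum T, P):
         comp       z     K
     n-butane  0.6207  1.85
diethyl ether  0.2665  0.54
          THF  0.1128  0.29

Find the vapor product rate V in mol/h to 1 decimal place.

V = 264.7 mol/h

Iterate (Newton) starting at ψ = 0.55:
  ψ = 0.5500: g = 0.06401, g' = -0.4624 → ψ = 0.6884
  ψ = 0.6884: g = -0.00324, g' = -0.5168 → ψ = 0.6822
Converged at ψ = 0.6822.
Then V = ψ·F = 0.6822·388 = 264.7 mol/h and L = F − V = 123.3 mol/h.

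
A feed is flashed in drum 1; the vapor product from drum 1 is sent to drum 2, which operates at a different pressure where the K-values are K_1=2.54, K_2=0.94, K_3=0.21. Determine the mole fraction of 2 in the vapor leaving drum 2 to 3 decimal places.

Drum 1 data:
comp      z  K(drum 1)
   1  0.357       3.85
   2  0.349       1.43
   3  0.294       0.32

y_2 (drum 2) = 0.365

Drum 1:
Rachford–Rice: g(ψ₁) = Σ zᵢ(Kᵢ−1)/(1+ψ₁(Kᵢ−1)) = 0.
Check two-phase: ΣzᵢKᵢ = 1.968 > 1 and Σzᵢ/Kᵢ = 1.256 > 1, so g(0) = 0.968 > 0 and g(1) = -0.256 < 0.
Newton iteration, ψ₁⁰ = 0.31:
  ψ₁ = 0.310: g = 0.4193, g' = -1.086 → ψ₁ = 0.696
  ψ₁ = 0.696: g = 0.0769, g' = -0.854 → ψ₁ = 0.786
  ψ₁ = 0.786: g = -0.0034, g' = -0.940 → ψ₁ = 0.783
Converged at ψ₁ = 0.783.
Drum-1 compositions:
  1: x = 0.111, y = 0.426
  2: x = 0.261, y = 0.373
  3: x = 0.628, y = 0.201
Drum-2 feed = drum-1 vapor: z₂ = (0.4255, 0.3734, 0.2011).
Drum 2:
Iterate (Newton) starting at ψ₂ = 0.4:
  ψ₂ = 0.400: g = 0.1503, g' = -0.656 → ψ₂ = 0.629
  ψ₂ = 0.629: g = -0.0063, g' = -0.758 → ψ₂ = 0.621
Converged at ψ₂ = 0.621.
  1: x = 0.218, y = 0.553
  2: x = 0.388, y = 0.365
  3: x = 0.395, y = 0.083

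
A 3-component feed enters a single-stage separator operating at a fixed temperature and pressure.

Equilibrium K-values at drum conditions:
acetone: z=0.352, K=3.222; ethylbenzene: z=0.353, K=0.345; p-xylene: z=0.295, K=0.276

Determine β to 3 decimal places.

β = 0.221

Material balance + equilibrium reduce to Σ zᵢ(Kᵢ−1)/(1+β(Kᵢ−1)) = 0.
Feasibility: ΣzᵢKᵢ = 1.337, Σzᵢ/Kᵢ = 2.201 — both > 1, two phases present.
Newton iteration, β⁰ = 0.65:
  β = 0.650: g = -0.4861, g' = -1.302 → β = 0.277
  β = 0.277: g = -0.0650, g' = -1.134 → β = 0.219
  β = 0.219: g = 0.0020, g' = -1.211 → β = 0.221
Converged at β = 0.221.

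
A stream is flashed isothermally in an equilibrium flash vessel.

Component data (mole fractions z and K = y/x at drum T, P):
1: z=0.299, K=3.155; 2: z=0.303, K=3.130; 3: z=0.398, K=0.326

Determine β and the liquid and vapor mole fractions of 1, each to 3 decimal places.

β = 0.707, x_1 = 0.118, y_1 = 0.374

Let β = V/F and solve Σ zᵢ(Kᵢ−1)/(1+β(Kᵢ−1)) = 0.
Check two-phase: ΣzᵢKᵢ = 2.021 > 1 and Σzᵢ/Kᵢ = 1.412 > 1, so g(0) = 1.021 > 0 and g(1) = -0.412 < 0.
Newton–Raphson from β = 0.5:
  β = 0.500: g = 0.2181, g' = -1.055 → β = 0.707
Converged at β = 0.707.
Compositions from xᵢ = zᵢ/(1+β(Kᵢ−1)), yᵢ = Kᵢxᵢ:
  1: x = 0.118, y = 0.374
  2: x = 0.121, y = 0.378
  3: x = 0.761, y = 0.248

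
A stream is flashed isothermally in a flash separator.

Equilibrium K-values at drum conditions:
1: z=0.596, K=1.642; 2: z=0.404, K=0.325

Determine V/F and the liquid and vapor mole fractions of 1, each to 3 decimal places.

Rachford–Rice: g(V/F) = Σ zᵢ(Kᵢ−1)/(1+V/F(Kᵢ−1)) = 0.
Check two-phase: ΣzᵢKᵢ = 1.110 > 1 and Σzᵢ/Kᵢ = 1.606 > 1, so g(0) = 0.110 > 0 and g(1) = -0.606 < 0.
Binary case is linear: z₁(K₁−1)(1+V/F(K₂−1)) + z₂(K₂−1)(1+V/F(K₁−1)) = 0
⇒ V/F = [z₁(K₁−1)+z₂(K₂−1)] / [−(K₁−1)(K₂−1)] = 0.1099/0.4333 = 0.254
Compositions from xᵢ = zᵢ/(1+V/F(Kᵢ−1)), yᵢ = Kᵢxᵢ:
  1: x = 0.513, y = 0.842
  2: x = 0.487, y = 0.158

V/F = 0.254, x_1 = 0.513, y_1 = 0.842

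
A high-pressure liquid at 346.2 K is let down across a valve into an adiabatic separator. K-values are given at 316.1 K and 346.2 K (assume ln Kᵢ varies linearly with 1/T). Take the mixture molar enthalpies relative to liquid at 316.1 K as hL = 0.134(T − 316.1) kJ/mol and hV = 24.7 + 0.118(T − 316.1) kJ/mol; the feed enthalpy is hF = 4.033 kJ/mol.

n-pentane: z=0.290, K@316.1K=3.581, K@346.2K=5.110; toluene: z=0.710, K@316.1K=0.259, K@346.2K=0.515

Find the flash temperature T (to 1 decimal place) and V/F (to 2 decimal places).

Adiabatic flash: solve Rachford–Rice at each trial T, then check hF = ψ·hV(T) + (1−ψ)·hL(T).
  T = 316.1 K: K = (3.581, 0.259), RR gives ψ = 0.116, H_out = 2.872 kJ/mol
  T = 346.2 K: K = (5.110, 0.515), RR gives ψ = 0.425, H_out = 14.331 kJ/mol
  T = 331.1 K: K = (4.310, 0.371), RR gives ψ = 0.246, H_out = 8.032 kJ/mol
  T = 323.6 K: K = (3.937, 0.311), RR gives ψ = 0.179, H_out = 5.410 kJ/mol
  T = 319.9 K: K = (3.759, 0.285), RR gives ψ = 0.148, H_out = 4.156 kJ/mol
  T = 318.0 K: K = (3.670, 0.272), RR gives ψ = 0.132, H_out = 3.514 kJ/mol
Linear interpolation between T = 318.0 (H_out = 3.514) and T = 319.9 (H_out = 4.156) on hF = 4.033 gives T ≈ 319.5 K, at which ψ = 0.14.

T = 319.5 K, V/F = 0.14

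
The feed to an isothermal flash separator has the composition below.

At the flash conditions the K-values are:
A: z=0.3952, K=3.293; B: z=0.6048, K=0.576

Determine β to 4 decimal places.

β = 0.6683

Material balance + equilibrium reduce to Σ zᵢ(Kᵢ−1)/(1+β(Kᵢ−1)) = 0.
Check two-phase: ΣzᵢKᵢ = 1.6498 > 1 and Σzᵢ/Kᵢ = 1.1700 > 1, so g(0) = 0.6498 > 0 and g(1) = -0.1700 < 0.
Binary case is linear: z₁(K₁−1)(1+β(K₂−1)) + z₂(K₂−1)(1+β(K₁−1)) = 0
⇒ β = [z₁(K₁−1)+z₂(K₂−1)] / [−(K₁−1)(K₂−1)] = 0.64976/0.97223 = 0.6683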